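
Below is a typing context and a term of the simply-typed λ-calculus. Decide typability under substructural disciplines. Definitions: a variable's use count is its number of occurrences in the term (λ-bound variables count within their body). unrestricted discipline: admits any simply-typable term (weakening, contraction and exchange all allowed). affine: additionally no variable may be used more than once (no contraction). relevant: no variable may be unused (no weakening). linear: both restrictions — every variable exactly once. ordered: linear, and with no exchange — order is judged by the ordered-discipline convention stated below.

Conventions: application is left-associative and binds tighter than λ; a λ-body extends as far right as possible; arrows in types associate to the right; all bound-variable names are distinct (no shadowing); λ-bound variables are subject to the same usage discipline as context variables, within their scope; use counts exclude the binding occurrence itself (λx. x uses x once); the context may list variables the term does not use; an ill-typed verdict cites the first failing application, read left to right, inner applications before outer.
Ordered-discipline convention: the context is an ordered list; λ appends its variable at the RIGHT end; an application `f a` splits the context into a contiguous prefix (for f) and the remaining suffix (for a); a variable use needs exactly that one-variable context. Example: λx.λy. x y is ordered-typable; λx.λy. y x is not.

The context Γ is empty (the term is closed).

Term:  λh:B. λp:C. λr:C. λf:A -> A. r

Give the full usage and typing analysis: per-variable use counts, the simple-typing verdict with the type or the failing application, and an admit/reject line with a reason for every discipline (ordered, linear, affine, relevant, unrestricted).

variable uses: h (λ-bound): 0×, p (λ-bound): 0×, r (λ-bound): 1×, f (λ-bound): 0×
uses in reading order: r
typing: well-typed at B -> C -> C -> (A -> A) -> C
ordered: ✗, h, p, f never used (weakening)
linear: ✗, h, p, f never used (weakening)
affine: ✓, no duplicate uses among h, p, r, f
relevant: ✗, h, p, f never used (weakening)
unrestricted: ✓, type-checks (B -> C -> C -> (A -> A) -> C) and nothing is barred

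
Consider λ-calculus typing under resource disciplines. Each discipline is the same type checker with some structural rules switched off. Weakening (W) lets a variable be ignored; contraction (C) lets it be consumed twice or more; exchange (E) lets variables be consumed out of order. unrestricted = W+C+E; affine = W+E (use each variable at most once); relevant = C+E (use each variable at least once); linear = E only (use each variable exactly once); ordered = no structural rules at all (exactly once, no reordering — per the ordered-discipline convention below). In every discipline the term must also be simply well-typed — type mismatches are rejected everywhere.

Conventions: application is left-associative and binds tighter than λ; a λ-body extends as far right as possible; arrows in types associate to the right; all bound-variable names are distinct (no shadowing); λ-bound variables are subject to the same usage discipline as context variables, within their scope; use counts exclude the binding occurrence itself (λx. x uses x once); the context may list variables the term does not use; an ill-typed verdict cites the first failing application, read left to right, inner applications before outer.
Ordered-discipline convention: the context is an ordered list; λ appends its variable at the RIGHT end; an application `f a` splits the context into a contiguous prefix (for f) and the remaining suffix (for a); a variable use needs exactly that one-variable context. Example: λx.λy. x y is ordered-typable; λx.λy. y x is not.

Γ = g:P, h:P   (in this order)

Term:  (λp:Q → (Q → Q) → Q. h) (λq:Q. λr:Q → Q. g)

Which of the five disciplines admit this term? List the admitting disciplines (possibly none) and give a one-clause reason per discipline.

admitted by: none
use counts: g: 1×; h: 1×; p [bound]: 0×; q [bound]: 0×; r [bound]: 0×
left-to-right use order: h, g
typing: ill-typed: a function awaiting Q → (Q → Q) → Q gets Q → (Q → Q) → P
ordered: ✗, a type mismatch blocks all five
linear: ✗, the type mismatch rejects it
affine: ✗, not simply typable
relevant: ✗, fails simple typing
unrestricted: ✗, a type mismatch blocks all five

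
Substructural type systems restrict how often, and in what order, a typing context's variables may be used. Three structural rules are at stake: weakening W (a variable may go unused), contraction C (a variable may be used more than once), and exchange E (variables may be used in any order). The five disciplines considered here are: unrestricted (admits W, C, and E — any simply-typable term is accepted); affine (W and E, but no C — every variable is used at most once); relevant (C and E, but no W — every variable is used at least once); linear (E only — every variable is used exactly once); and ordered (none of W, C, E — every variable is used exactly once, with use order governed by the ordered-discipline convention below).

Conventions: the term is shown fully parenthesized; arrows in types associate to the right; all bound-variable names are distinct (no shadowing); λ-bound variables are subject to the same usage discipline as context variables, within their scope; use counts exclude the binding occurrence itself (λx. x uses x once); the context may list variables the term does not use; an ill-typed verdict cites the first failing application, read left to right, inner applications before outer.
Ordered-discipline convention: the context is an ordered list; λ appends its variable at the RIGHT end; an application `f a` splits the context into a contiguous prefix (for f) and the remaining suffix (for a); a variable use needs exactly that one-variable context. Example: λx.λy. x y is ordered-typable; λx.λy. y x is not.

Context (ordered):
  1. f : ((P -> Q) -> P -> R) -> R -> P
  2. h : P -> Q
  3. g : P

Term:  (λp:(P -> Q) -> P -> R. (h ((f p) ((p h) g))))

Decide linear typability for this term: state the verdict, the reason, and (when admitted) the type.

no — repeated use of h ×2, p ×2
usage: f: 1×; h: 2×; g: 1×; p [bound]: 2×
uses in reading order: h, f, p, p, h, g
typing: the term checks, with type ((P -> Q) -> P -> R) -> Q
per-discipline verdicts: ordered ✗ · linear ✗ · affine ✗ · relevant ✓ · unrestricted ✓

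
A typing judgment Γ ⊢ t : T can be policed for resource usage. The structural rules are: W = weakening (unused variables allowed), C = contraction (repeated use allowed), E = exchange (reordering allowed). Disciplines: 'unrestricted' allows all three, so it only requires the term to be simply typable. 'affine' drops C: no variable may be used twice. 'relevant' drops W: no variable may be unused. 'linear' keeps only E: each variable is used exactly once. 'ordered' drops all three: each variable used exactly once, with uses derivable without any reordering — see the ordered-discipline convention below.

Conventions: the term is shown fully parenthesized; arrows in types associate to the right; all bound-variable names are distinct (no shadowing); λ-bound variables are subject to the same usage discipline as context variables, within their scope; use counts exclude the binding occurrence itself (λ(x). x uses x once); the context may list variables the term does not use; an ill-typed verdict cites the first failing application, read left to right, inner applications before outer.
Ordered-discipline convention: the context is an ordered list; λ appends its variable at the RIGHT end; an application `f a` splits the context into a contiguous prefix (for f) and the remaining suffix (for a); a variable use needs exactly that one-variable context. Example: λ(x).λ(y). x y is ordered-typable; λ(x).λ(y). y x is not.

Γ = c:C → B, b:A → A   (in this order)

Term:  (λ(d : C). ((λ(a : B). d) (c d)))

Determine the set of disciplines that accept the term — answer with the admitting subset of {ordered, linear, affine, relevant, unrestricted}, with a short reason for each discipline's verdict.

accepted by: unrestricted
counts: c=1, b=0, d [bound]=2, a [bound]=0
use order (left to right): d, c, d
typing: well-typed at C → C
ordered: ✗, uses contraction: d ×2; unused: b, a — weakening required
linear: ✗, uses contraction: d ×2; unused: b, a — weakening required
affine: ✗, uses contraction: d ×2
relevant: ✗, unused: b, a — weakening required
unrestricted: ✓, typability at C → C is all that's needed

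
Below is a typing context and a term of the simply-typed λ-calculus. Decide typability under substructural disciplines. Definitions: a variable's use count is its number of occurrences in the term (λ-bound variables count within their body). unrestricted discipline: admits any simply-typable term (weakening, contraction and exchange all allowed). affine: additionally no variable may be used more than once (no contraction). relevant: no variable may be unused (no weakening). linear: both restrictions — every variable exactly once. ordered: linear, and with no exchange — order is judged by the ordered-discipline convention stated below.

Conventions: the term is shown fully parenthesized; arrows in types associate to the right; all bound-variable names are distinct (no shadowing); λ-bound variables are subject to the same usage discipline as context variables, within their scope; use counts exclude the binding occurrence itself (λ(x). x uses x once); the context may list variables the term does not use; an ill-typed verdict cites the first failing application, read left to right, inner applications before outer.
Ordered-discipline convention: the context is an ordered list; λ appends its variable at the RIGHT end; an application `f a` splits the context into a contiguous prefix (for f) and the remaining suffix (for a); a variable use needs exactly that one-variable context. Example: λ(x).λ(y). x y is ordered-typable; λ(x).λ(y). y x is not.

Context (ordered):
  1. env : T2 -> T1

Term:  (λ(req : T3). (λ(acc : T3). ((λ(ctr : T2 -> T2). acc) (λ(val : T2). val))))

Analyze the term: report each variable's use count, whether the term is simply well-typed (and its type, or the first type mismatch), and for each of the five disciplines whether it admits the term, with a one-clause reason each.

use counts: env: 0×, req (bound): 0×, acc (bound): 1×, ctr (bound): 0×, val (bound): 1×
order of uses: acc, val
typing: well-typed — term : T3 -> T3 -> T3
ordered: ✗, needs weakening: env, req, ctr unused
linear: ✗, needs weakening: env, req, ctr unused
affine: ✓, no duplicate uses among env, req, acc, ctr, val
relevant: ✗, needs weakening: env, req, ctr unused
unrestricted: ✓, simply typable at T3 -> T3 -> T3; W, C, E all held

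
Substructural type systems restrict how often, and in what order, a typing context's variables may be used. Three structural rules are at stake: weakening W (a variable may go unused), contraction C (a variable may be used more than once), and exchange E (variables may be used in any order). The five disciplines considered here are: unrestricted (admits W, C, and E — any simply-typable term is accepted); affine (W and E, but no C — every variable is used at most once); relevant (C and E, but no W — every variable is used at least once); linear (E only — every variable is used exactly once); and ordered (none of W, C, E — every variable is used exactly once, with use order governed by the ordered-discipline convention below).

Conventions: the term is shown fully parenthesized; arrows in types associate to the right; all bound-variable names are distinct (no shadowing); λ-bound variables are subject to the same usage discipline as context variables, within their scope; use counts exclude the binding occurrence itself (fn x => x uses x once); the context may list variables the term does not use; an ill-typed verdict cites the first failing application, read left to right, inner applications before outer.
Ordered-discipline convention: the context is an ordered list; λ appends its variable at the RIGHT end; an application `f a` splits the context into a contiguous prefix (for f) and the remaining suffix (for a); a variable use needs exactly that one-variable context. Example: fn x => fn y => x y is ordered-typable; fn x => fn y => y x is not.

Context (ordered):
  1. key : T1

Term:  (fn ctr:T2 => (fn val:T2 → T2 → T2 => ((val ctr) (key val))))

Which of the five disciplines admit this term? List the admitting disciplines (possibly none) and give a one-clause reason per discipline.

admitted in: none
variable uses: key: 1; ctr [bound]: 1; val [bound]: 2
uses in reading order: val, ctr, key, val
typing: ill-typed: non-arrow in function slot: T1
ordered ✗ (the type mismatch rejects it)
linear ✗ (not simply typable)
affine ✗ (fails simple typing)
relevant ✗ (a type mismatch blocks all five)
unrestricted ✗ (the type mismatch rejects it)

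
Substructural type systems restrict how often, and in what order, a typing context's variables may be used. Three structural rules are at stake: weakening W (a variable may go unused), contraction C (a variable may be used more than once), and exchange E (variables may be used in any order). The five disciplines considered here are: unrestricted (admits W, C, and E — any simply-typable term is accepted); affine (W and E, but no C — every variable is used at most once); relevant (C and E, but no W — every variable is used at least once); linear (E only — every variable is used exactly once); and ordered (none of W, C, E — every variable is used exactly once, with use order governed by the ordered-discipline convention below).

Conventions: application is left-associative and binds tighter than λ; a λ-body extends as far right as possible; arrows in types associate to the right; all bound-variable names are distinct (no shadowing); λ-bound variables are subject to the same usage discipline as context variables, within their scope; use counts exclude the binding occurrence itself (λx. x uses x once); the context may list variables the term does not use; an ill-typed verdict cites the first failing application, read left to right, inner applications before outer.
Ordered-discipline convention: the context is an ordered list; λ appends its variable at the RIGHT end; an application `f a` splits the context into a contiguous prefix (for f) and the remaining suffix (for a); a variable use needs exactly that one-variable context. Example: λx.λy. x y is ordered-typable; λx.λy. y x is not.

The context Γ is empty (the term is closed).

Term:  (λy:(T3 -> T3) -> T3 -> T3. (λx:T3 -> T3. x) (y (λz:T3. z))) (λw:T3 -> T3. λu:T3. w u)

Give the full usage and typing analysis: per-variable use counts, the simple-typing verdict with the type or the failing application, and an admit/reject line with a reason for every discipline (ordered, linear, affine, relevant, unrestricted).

use counts: y [bound]: 1×; x [bound]: 1×; z [bound]: 1×; w [bound]: 1×; u [bound]: 1×
order of uses: x, y, z, w, u
typing: ✓ — T3 -> T3
ordered ✓ (single-use (y, x, z, w, u), ordered derivation ok)
linear ✓ (exactly-once usage across y, x, z, w, u)
affine ✓ (y, x, z, w, u: no repeats, contraction unneeded)
relevant ✓ (at least one use each (y, x, z, w, u))
unrestricted ✓ (well-typed at T3 -> T3; no restrictions here)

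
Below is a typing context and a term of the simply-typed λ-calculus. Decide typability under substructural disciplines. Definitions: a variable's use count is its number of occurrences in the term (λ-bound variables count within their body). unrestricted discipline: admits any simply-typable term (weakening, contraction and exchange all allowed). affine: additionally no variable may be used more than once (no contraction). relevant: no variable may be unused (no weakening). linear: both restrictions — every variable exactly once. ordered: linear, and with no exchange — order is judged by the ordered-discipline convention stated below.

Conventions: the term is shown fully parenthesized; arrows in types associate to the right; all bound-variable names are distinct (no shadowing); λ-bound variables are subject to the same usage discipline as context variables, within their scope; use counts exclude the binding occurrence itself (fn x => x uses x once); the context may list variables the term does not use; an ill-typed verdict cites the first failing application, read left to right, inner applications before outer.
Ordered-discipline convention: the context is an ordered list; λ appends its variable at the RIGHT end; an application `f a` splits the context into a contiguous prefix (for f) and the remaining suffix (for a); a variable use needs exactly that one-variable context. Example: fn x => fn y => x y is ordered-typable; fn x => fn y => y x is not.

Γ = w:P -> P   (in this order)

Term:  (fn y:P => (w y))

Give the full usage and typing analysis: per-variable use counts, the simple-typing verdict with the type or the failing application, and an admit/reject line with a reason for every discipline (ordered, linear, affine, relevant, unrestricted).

variable uses: w: 1×, y (bound): 1×
use order (left to right): w, y
typing: well-typed — term : P -> P
ordered: ✓, w, y once each; derivable with no W/C/E
linear: ✓, w, y: one use apiece
affine: ✓, none of w, y used more than once
relevant: ✓, every one of w, y appears
unrestricted: ✓, type-checks (P -> P) and nothing is barred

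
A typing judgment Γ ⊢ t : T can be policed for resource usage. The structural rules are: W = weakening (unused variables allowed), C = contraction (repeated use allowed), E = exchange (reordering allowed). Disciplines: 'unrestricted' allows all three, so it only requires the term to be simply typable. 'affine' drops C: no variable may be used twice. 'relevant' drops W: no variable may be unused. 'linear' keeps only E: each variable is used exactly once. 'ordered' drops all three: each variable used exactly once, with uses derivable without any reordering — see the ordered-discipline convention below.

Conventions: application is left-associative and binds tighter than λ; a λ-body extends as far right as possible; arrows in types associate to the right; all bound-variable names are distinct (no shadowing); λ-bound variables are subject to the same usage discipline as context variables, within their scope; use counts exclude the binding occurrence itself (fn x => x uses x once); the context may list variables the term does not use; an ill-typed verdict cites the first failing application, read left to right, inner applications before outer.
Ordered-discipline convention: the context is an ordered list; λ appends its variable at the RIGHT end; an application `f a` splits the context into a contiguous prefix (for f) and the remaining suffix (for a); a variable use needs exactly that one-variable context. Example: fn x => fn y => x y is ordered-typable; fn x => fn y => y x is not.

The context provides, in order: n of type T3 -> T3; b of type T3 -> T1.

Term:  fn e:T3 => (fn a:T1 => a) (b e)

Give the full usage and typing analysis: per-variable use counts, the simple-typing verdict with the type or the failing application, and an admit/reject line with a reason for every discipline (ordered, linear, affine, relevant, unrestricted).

counts: n=0; b=1; e (λ-bound)=1; a (λ-bound)=1
left-to-right use order: a, b, e
typing: well-typed at T3 -> T1
ordered ✗ (n left unused)
linear ✗ (n left unused)
affine ✓ (at most one use each (n, b, e, a))
relevant ✗ (n left unused)
unrestricted ✓ (well-typed at T3 -> T1; no restrictions here)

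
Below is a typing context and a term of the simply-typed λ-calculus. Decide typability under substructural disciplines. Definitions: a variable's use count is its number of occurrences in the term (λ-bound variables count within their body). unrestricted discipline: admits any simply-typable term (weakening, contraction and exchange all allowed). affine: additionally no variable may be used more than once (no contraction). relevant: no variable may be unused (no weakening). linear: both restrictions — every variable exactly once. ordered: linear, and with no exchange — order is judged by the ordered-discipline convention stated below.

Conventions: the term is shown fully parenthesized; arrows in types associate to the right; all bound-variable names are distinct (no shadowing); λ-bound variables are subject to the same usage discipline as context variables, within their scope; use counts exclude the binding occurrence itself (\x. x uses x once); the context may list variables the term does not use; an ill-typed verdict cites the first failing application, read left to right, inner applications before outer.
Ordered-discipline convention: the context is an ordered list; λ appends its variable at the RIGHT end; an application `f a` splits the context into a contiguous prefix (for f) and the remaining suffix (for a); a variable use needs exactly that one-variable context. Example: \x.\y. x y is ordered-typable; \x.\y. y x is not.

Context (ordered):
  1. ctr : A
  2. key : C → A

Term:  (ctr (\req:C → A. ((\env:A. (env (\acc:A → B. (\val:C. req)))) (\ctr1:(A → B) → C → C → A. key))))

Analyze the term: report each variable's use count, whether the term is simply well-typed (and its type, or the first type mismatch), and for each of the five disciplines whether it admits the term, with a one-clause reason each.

counts: ctr ×1; key ×1; req [bound] ×1; env [bound] ×1; acc [bound] ×0; val [bound] ×0; ctr1 [bound] ×0
order of uses: ctr, env, req, key
typing: ill-typed: non-function type A applied to an argument
ordered ✗ (a type mismatch blocks all five)
linear ✗ (the type mismatch rejects it)
affine ✗ (not simply typable)
relevant ✗ (fails simple typing)
unrestricted ✗ (a type mismatch blocks all five)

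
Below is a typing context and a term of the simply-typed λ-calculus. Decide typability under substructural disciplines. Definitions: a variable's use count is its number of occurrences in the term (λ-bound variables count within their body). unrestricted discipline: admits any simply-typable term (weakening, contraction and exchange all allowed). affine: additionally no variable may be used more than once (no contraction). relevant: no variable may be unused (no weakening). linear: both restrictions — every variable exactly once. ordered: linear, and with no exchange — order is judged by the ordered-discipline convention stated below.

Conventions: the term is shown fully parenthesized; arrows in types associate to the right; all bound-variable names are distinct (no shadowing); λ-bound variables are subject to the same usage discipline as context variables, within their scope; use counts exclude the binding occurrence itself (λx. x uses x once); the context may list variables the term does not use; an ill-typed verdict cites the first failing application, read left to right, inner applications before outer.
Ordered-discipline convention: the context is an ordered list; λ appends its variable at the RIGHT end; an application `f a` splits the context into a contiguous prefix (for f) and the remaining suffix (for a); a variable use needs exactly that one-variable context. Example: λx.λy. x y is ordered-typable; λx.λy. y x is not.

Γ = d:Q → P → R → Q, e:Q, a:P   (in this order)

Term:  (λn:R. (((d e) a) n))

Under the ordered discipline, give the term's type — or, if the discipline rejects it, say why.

term : R → Q
use counts: d: 1×; e: 1×; a: 1×; n (bound): 1×
uses in reading order: d, e, a, n
typing: well-typed — term : R → Q
per-discipline verdicts: ordered ✓ · linear ✓ · affine ✓ · relevant ✓ · unrestricted ✓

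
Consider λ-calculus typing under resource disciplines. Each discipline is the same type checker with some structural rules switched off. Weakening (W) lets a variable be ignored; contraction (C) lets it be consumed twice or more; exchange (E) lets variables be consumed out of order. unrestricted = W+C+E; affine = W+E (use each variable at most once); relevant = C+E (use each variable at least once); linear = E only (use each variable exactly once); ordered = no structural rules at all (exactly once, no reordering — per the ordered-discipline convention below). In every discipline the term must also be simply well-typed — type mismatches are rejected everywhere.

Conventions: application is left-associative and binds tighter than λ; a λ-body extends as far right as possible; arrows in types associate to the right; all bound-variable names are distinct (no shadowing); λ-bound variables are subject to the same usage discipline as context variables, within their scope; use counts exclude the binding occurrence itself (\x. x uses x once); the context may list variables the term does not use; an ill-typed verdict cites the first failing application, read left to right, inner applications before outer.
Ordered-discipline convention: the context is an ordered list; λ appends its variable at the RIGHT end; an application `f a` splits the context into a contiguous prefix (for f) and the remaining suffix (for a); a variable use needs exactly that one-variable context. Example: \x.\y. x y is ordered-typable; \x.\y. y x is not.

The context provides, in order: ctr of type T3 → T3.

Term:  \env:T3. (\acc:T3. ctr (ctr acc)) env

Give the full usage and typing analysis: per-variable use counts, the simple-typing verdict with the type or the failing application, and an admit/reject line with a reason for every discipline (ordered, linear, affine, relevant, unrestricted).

usage: ctr: 2×; env (bound): 1×; acc (bound): 1×
use order (left to right): ctr, ctr, acc, env
typing: well-typed — term : T3 → T3
ordered: ✗, needs contraction — ctr ×2
linear: ✗, needs contraction — ctr ×2
affine: ✗, needs contraction — ctr ×2
relevant: ✓, every one of ctr, env, acc appears
unrestricted: ✓, well-typed at T3 → T3; no restrictions here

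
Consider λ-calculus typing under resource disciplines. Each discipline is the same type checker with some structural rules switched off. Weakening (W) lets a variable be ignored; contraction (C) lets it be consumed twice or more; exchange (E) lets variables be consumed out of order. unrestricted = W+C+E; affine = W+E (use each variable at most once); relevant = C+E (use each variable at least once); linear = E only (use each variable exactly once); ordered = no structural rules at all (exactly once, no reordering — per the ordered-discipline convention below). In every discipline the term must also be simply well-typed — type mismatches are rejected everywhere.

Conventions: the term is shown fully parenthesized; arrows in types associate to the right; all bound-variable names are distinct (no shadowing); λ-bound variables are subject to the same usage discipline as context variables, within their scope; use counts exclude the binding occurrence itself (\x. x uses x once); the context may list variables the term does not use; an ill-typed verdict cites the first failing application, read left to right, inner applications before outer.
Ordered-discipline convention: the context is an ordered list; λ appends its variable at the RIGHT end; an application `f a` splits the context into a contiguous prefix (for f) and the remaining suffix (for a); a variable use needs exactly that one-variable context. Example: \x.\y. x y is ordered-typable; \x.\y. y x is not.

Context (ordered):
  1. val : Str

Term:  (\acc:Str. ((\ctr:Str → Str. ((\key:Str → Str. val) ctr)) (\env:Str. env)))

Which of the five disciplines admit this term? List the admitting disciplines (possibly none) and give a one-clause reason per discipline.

admitted in: affine, unrestricted
use counts: val=1; acc (bound)=0; ctr (bound)=1; key (bound)=0; env (bound)=1
use order (left to right): val, ctr, env
typing: well-typed at Str → Str
ordered: ✗ — unused: acc, key — weakening required
linear: ✗ — unused: acc, key — weakening required
affine: ✓ — no duplicate uses among val, acc, ctr, key, env
relevant: ✗ — unused: acc, key — weakening required
unrestricted: ✓ — simply typable at Str → Str; W, C, E all held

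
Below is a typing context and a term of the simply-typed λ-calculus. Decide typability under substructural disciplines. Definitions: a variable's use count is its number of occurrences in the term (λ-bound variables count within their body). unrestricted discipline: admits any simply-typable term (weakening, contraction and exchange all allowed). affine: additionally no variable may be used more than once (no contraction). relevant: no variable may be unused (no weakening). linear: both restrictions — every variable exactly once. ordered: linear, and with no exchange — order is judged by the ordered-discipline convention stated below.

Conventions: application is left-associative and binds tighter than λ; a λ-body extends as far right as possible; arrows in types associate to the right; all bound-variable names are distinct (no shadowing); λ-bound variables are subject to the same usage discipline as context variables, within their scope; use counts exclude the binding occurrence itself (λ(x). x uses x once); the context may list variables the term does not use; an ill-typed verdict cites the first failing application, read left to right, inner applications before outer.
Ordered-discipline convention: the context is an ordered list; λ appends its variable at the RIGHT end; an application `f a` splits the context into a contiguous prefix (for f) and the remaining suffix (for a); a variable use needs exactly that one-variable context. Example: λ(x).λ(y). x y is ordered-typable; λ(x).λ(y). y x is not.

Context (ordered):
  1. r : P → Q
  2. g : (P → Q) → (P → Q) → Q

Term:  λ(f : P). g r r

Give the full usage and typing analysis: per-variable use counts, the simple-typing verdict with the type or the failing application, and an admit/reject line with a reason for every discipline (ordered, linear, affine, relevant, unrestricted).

counts: r: 2, g: 1, f (bound): 0
order of uses: g, r, r
typing: well-typed at P → Q
ordered ✗ (repeated use of r ×2; needs weakening: f unused)
linear ✗ (repeated use of r ×2; needs weakening: f unused)
affine ✗ (repeated use of r ×2)
relevant ✗ (needs weakening: f unused)
unrestricted ✓ (type-checks (P → Q) and nothing is barred)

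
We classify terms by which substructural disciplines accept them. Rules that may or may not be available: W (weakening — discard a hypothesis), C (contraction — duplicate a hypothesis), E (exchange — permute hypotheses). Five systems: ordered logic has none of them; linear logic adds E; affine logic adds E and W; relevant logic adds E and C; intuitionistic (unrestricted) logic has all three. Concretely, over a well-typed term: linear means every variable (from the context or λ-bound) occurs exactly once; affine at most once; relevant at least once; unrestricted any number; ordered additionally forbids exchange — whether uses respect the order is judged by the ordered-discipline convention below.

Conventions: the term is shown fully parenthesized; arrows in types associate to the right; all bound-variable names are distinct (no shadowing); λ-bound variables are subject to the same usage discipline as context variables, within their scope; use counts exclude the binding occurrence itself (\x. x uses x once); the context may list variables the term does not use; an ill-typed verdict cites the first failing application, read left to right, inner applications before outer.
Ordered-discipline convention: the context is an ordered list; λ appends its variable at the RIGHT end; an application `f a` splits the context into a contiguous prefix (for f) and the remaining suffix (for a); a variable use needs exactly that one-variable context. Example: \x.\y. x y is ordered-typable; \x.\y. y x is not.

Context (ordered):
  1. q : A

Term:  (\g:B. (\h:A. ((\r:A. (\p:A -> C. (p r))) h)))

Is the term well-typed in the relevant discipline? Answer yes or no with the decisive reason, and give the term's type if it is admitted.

no — q, g never used (weakening)
use counts: q: 0, g (bound): 0, h (bound): 1, r (bound): 1, p (bound): 1
left-to-right use order: p, r, h
typing: well-typed — term : B -> A -> (A -> C) -> C
summary: ordered ✗, linear ✗, affine ✓, relevant ✗, unrestricted ✓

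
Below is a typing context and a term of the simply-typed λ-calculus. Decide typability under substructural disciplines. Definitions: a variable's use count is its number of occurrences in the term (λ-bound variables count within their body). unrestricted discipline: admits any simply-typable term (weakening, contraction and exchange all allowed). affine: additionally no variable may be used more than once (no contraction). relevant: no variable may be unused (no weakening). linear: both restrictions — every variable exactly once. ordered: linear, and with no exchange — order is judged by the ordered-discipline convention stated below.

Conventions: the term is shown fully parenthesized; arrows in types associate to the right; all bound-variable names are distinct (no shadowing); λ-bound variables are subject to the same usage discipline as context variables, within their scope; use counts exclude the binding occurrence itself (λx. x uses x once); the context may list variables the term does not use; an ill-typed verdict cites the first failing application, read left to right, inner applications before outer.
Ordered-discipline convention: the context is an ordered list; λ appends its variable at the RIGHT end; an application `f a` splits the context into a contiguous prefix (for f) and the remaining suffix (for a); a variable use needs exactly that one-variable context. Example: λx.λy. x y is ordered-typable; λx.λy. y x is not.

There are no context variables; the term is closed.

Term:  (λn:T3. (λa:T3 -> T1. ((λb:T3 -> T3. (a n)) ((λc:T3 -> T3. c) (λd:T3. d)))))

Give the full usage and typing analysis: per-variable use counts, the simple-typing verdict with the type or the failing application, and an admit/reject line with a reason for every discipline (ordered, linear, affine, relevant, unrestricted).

usage: n (λ-bound)=1, a (λ-bound)=1, b (λ-bound)=0, c (λ-bound)=1, d (λ-bound)=1
left-to-right use order: a, n, c, d
typing: the term checks, with type T3 -> (T3 -> T1) -> T1
ordered ✗ (needs weakening: b unused)
linear ✗ (needs weakening: b unused)
affine ✓ (none of n, a, b, c, d used more than once)
relevant ✗ (needs weakening: b unused)
unrestricted ✓ (simply typable at T3 -> (T3 -> T1) -> T1; W, C, E all held)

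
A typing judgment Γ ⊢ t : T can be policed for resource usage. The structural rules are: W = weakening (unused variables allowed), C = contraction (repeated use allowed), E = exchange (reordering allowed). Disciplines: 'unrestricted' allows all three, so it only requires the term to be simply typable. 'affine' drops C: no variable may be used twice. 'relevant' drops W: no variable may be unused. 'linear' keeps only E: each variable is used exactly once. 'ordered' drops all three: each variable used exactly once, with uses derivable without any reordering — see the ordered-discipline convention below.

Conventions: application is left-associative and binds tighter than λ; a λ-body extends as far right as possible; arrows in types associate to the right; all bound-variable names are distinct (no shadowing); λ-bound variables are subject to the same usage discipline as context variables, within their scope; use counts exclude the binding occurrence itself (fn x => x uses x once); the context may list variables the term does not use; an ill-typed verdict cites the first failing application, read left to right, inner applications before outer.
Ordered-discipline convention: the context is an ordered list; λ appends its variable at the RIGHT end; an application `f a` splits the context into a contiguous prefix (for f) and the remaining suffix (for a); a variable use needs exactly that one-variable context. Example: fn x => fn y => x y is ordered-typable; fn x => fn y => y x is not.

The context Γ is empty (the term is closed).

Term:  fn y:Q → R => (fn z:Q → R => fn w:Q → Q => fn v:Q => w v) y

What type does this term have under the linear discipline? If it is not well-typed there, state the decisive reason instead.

not well-typed under linear — z left unused
variable uses: y (bound): 1; z (bound): 0; w (bound): 1; v (bound): 1
uses in reading order: w, v, y
typing: ✓ — (Q → R) → (Q → Q) → Q → Q
per-discipline verdicts: ordered ✗, linear ✗, affine ✓, relevant ✗, unrestricted ✓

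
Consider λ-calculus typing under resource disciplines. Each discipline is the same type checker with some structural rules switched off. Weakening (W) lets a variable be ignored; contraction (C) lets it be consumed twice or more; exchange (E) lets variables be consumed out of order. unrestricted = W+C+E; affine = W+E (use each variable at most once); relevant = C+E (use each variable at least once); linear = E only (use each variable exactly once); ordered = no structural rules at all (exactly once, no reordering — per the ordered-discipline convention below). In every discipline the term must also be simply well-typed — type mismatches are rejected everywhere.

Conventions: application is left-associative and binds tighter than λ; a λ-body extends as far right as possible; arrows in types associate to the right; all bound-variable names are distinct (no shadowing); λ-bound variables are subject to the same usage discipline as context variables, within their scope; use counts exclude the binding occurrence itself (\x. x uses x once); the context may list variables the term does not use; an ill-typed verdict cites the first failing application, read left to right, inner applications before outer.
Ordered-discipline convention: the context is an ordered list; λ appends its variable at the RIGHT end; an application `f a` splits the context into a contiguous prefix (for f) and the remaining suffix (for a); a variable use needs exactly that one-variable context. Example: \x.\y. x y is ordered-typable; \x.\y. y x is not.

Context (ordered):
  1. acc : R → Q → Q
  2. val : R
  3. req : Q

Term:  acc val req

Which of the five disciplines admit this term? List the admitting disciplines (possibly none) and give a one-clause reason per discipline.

admitted by: ordered, linear, affine, relevant, unrestricted
use counts: acc=1; val=1; req=1
order of uses: acc, val, req
typing: well-typed at Q
ordered: ✓ — acc, val, req: once each, no exchange needed
linear: ✓ — acc, val, req: one use apiece
affine: ✓ — none of acc, val, req used more than once
relevant: ✓ — every one of acc, val, req appears
unrestricted: ✓ — type-checks (Q) and nothing is barred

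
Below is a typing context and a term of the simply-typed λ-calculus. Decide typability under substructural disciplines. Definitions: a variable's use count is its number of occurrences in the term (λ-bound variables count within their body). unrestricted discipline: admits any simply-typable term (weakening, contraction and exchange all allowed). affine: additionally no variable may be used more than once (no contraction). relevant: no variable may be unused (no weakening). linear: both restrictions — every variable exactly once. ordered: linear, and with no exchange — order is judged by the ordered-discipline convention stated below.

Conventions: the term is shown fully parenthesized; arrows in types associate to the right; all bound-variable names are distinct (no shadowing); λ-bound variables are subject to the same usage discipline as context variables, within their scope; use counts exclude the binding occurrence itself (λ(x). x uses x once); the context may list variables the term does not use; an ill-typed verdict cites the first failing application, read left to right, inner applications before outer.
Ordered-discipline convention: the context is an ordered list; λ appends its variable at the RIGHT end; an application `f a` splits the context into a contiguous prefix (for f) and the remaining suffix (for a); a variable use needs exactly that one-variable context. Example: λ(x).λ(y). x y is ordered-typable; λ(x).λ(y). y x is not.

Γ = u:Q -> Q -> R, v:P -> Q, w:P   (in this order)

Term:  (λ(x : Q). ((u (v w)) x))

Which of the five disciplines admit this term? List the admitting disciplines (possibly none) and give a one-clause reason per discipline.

admitted by: ordered, linear, affine, relevant, unrestricted
counts: u=1, v=1, w=1, x [bound]=1
left-to-right use order: u, v, w, x
typing: well-typed — term : Q -> R
ordered: ✓ — single-use (u, v, w, x), ordered derivation ok
linear: ✓ — exactly-once usage across u, v, w, x
affine: ✓ — no duplicate uses among u, v, w, x
relevant: ✓ — every one of u, v, w, x appears
unrestricted: ✓ — typability at Q -> R is all that's needed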